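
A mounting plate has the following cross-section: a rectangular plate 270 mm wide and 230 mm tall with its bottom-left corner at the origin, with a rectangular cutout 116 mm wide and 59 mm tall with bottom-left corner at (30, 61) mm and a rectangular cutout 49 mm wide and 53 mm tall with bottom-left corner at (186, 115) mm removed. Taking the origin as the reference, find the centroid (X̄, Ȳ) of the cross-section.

Part | A | x̄ᵢ | ȳᵢ | A·x̄ᵢ | A·ȳᵢ
plate | 62100.00 | 135.00 | 115.00 | 8383500.00 | 7141500.00
hole 1 | -6844.00 | 88.00 | 90.50 | -602272.00 | -619382.00
hole 2 | -2597.00 | 210.50 | 141.50 | -546668.50 | -367475.50
Σ | 52659.00 |  |  | 7234559.50 | 6154642.50
X̄ = 7234559.50 / 52659.00 = 137.39 mm
Ȳ = 6154642.50 / 52659.00 = 116.88 mm

X̄ = 137.39 mm, Ȳ = 116.88 mm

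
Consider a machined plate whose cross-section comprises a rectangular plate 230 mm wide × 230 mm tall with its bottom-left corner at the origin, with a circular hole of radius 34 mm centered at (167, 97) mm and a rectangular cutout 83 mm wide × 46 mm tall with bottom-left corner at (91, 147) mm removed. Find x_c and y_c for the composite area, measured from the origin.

x_c = 109.37 mm, y_c = 111.82 mm

plate: A = 230 × 230 = 52900.00, centroid at (115.00, 115.00).
hole 1: A = −π·34² = -3631.68, centroid at (167.00, 97.00).
hole 2: A = −(83 × 46) = -3818.00, centroid at (132.50, 170.00).
ΣA = 45450.32 mm²
ΣAx_c = (52900.00)(115.00) + (-3631.68)(167.00) + (-3818.00)(132.50) = 4971124.26 mm³
ΣAy_c = (52900.00)(115.00) + (-3631.68)(97.00) + (-3818.00)(170.00) = 5082166.93 mm³
x_c = 4971124.26 / 45450.32 = 109.37 mm
y_c = 5082166.93 / 45450.32 = 111.82 mm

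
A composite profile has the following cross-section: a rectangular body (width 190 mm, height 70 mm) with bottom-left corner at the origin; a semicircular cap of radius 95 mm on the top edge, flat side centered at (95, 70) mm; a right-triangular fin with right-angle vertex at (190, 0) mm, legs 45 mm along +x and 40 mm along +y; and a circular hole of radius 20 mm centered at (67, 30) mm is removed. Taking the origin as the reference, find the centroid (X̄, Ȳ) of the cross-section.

X̄ = 99.95 mm, Ȳ = 73.88 mm

Part | A | x̄ᵢ | ȳᵢ | A·x̄ᵢ | A·ȳᵢ
rectangular body | 13300.00 | 95.00 | 35.00 | 1263500.00 | 465500.00
semicircular top | 14176.44 | 95.00 | 110.32 | 1346761.50 | 1563933.91
triangular fin | 900.00 | 205.00 | 13.33 | 184500.00 | 12000.00
hole | -1256.64 | 67.00 | 30.00 | -84194.68 | -37699.11
Σ | 27119.80 |  |  | 2710566.82 | 2003734.80
X̄ = 2710566.82 / 27119.80 = 99.95 mm
Ȳ = 2003734.80 / 27119.80 = 73.88 mm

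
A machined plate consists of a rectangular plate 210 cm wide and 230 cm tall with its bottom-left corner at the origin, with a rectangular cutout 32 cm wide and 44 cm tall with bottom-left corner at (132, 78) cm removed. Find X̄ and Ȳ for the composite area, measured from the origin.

Part | A | x̄ᵢ | ȳᵢ | A·x̄ᵢ | A·ȳᵢ
plate | 48300.00 | 105.00 | 115.00 | 5071500.00 | 5554500.00
hole | -1408.00 | 148.00 | 100.00 | -208384.00 | -140800.00
Σ | 46892.00 |  |  | 4863116.00 | 5413700.00
X̄ = 4863116.00 / 46892.00 = 103.71 cm
Ȳ = 5413700.00 / 46892.00 = 115.45 cm

X̄ = 103.71 cm, Ȳ = 115.45 cm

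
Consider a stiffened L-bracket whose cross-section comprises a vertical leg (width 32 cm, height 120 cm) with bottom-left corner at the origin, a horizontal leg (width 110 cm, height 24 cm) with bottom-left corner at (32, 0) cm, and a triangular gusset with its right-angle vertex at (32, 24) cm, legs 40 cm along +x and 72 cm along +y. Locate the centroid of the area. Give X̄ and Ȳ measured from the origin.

Part | A | x̄ᵢ | ȳᵢ | A·x̄ᵢ | A·ȳᵢ
vertical leg | 3840.00 | 16.00 | 60.00 | 61440.00 | 230400.00
horizontal leg | 2640.00 | 87.00 | 12.00 | 229680.00 | 31680.00
gusset | 1440.00 | 45.33 | 48.00 | 65280.00 | 69120.00
Σ | 7920.00 |  |  | 356400.00 | 331200.00
X̄ = 356400.00 / 7920.00 = 45.00 cm
Ȳ = 331200.00 / 7920.00 = 41.82 cm

X̄ = 45.00 cm, Ȳ = 41.82 cm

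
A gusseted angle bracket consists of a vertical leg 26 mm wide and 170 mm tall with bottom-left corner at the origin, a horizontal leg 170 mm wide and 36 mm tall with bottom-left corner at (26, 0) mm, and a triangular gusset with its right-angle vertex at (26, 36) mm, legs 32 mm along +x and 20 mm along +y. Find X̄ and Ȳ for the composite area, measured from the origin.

X̄ = 68.92 mm, Ȳ = 46.00 mm

vertical leg: A = 26 × 170 = 4420.00, centroid at (13.00, 85.00).
horizontal leg: A = 170 × 36 = 6120.00, centroid at (111.00, 18.00).
gusset: A = ½·32·20 = 320.00, centroid at (36.67, 42.67).
ΣA = 10860.00 mm², ΣAX̄ = 748513.33 mm³, ΣAȲ = 499513.33 mm³.
X̄ = 748513.33/10860.00 = 68.92 mm; Ȳ = 499513.33/10860.00 = 46.00 mm.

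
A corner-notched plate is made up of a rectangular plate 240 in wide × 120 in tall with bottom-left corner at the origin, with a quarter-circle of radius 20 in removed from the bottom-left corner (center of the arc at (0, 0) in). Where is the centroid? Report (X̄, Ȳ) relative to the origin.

Part | A | x̄ᵢ | ȳᵢ | A·x̄ᵢ | A·ȳᵢ
plate | 28800.00 | 120.00 | 60.00 | 3456000.00 | 1728000.00
removed quarter-circle | -314.16 | 8.49 | 8.49 | -2666.67 | -2666.67
Σ | 28485.84 |  |  | 3453333.33 | 1725333.33
X̄ = 3453333.33 / 28485.84 = 121.23 in
Ȳ = 1725333.33 / 28485.84 = 60.57 in

X̄ = 121.23 in, Ȳ = 60.57 in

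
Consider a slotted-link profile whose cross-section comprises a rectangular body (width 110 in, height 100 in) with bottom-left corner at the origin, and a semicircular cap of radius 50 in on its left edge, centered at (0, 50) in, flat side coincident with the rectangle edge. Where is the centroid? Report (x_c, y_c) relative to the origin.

Part | A | x̄ᵢ | ȳᵢ | A·x̄ᵢ | A·ȳᵢ
rectangular body | 11000.00 | 55.00 | 50.00 | 605000.00 | 550000.00
semicircular end | 3926.99 | -21.22 | 50.00 | -83333.33 | 196349.54
Σ | 14926.99 |  |  | 521666.67 | 746349.54
x_c = 521666.67 / 14926.99 = 34.95 in
y_c = 746349.54 / 14926.99 = 50.00 in

x_c = 34.95 in, y_c = 50.00 in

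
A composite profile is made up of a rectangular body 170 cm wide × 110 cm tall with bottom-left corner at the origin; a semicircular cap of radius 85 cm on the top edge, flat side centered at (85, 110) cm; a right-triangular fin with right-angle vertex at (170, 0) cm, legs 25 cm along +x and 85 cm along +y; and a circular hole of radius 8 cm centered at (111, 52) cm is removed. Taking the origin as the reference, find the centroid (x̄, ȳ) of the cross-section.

Part | A | x̄ᵢ | ȳᵢ | A·x̄ᵢ | A·ȳᵢ
rectangular body | 18700.00 | 85.00 | 55.00 | 1589500.00 | 1028500.00
semicircular top | 11349.00 | 85.00 | 146.08 | 964665.29 | 1657807.05
triangular fin | 1062.50 | 178.33 | 28.33 | 189479.17 | 30104.17
hole | -201.06 | 111.00 | 52.00 | -22317.87 | -10455.22
Σ | 30910.44 |  |  | 2721326.59 | 2705955.99
x̄ = 2721326.59 / 30910.44 = 88.04 cm
ȳ = 2705955.99 / 30910.44 = 87.54 cm

x̄ = 88.04 cm, ȳ = 87.54 cm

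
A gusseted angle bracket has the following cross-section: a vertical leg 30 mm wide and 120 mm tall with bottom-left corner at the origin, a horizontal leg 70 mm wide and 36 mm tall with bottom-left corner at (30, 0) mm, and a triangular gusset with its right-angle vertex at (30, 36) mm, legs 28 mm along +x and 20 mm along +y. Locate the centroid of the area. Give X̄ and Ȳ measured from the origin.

X̄ = 35.75 mm, Ȳ = 42.70 mm

vertical leg: A = 30 × 120 = 3600.00, centroid at (15.00, 60.00).
horizontal leg: A = 70 × 36 = 2520.00, centroid at (65.00, 18.00).
gusset: A = ½·28·20 = 280.00, centroid at (39.33, 42.67).
ΣA = 6400.00 mm², ΣAX̄ = 228813.33 mm³, ΣAȲ = 273306.67 mm³.
X̄ = 228813.33/6400.00 = 35.75 mm; Ȳ = 273306.67/6400.00 = 42.70 mm.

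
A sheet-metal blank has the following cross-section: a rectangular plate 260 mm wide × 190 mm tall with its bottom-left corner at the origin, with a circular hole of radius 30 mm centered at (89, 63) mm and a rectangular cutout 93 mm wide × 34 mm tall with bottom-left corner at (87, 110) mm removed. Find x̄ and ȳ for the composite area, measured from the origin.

Part | A | x̄ᵢ | ȳᵢ | A·x̄ᵢ | A·ȳᵢ
plate | 49400.00 | 130.00 | 95.00 | 6422000.00 | 4693000.00
hole 1 | -2827.43 | 89.00 | 63.00 | -251641.57 | -178128.30
hole 2 | -3162.00 | 133.50 | 127.00 | -422127.00 | -401574.00
Σ | 43410.57 |  |  | 5748231.43 | 4113297.70
x̄ = 5748231.43 / 43410.57 = 132.42 mm
ȳ = 4113297.70 / 43410.57 = 94.75 mm

x̄ = 132.42 mm, ȳ = 94.75 mm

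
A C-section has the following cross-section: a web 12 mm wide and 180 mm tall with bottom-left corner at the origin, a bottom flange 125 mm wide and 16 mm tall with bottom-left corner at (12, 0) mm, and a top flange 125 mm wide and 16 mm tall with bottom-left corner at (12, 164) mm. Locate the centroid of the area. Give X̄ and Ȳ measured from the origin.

X̄ = 50.48 mm, Ȳ = 90.00 mm

web: A = 12 × 180 = 2160.00, centroid at (6.00, 90.00).
bottom flange: A = 125 × 16 = 2000.00, centroid at (74.50, 8.00).
top flange: A = 125 × 16 = 2000.00, centroid at (74.50, 172.00).
ΣA = 6160.00 mm²
ΣAX̄ = (2160.00)(6.00) + (2000.00)(74.50) + (2000.00)(74.50) = 310960.00 mm³
ΣAȲ = (2160.00)(90.00) + (2000.00)(8.00) + (2000.00)(172.00) = 554400.00 mm³
X̄ = 310960.00 / 6160.00 = 50.48 mm
Ȳ = 554400.00 / 6160.00 = 90.00 mm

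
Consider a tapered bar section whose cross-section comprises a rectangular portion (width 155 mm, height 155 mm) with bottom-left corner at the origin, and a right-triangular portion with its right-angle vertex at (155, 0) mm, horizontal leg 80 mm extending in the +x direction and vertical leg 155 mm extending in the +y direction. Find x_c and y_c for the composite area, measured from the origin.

Part | A | x̄ᵢ | ȳᵢ | A·x̄ᵢ | A·ȳᵢ
rectangular portion | 24025.00 | 77.50 | 77.50 | 1861937.50 | 1861937.50
triangular portion | 6200.00 | 181.67 | 51.67 | 1126333.33 | 320333.33
Σ | 30225.00 |  |  | 2988270.83 | 2182270.83
x_c = 2988270.83 / 30225.00 = 98.87 mm
y_c = 2182270.83 / 30225.00 = 72.20 mm

x_c = 98.87 mm, y_c = 72.20 mm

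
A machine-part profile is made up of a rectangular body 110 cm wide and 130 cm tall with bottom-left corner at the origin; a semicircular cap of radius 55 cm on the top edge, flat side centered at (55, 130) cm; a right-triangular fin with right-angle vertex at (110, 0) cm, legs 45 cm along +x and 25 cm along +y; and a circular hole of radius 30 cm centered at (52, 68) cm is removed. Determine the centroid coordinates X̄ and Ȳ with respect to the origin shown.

Part | A | x̄ᵢ | ȳᵢ | A·x̄ᵢ | A·ȳᵢ
rectangular body | 14300.00 | 55.00 | 65.00 | 786500.00 | 929500.00
semicircular top | 4751.66 | 55.00 | 153.34 | 261341.24 | 728632.32
triangular fin | 562.50 | 125.00 | 8.33 | 70312.50 | 4687.50
hole | -2827.43 | 52.00 | 68.00 | -147026.54 | -192265.47
Σ | 16786.73 |  |  | 971127.20 | 1470554.35
X̄ = 971127.20 / 16786.73 = 57.85 cm
Ȳ = 1470554.35 / 16786.73 = 87.60 cm

X̄ = 57.85 cm, Ȳ = 87.60 cm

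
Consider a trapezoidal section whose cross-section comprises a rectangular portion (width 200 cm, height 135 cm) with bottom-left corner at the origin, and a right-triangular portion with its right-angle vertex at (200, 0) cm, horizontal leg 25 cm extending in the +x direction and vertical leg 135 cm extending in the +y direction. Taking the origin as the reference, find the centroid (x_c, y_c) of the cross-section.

x_c = 106.37 cm, y_c = 66.18 cm

rectangular portion: A = 200 × 135 = 27000.00, centroid at (100.00, 67.50).
triangular portion: A = ½·25·135 = 1687.50, centroid at (208.33, 45.00).
ΣA = 28687.50 cm², ΣAx_c = 3051562.50 cm³, ΣAy_c = 1898437.50 cm³.
x_c = 3051562.50/28687.50 = 106.37 cm; y_c = 1898437.50/28687.50 = 66.18 cm.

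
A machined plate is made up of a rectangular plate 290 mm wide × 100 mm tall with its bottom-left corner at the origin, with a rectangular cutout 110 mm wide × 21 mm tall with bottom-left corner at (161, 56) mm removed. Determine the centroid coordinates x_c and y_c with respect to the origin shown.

Part | A | x̄ᵢ | ȳᵢ | A·x̄ᵢ | A·ȳᵢ
plate | 29000.00 | 145.00 | 50.00 | 4205000.00 | 1450000.00
hole | -2310.00 | 216.00 | 66.50 | -498960.00 | -153615.00
Σ | 26690.00 |  |  | 3706040.00 | 1296385.00
x_c = 3706040.00 / 26690.00 = 138.86 mm
y_c = 1296385.00 / 26690.00 = 48.57 mm

x_c = 138.86 mm, y_c = 48.57 mm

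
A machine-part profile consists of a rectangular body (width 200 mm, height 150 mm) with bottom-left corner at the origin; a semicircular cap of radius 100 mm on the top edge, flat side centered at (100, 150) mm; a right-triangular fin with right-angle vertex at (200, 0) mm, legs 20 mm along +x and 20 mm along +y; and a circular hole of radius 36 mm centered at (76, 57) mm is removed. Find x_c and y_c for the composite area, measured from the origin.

rectangular body: A = 200 × 150 = 30000.00, centroid at (100.00, 75.00).
semicircular top: A = ½π·100² = 15707.96, centroid at (100.00, 192.44).
triangular fin: A = ½·20·20 = 200.00, centroid at (206.67, 6.67).
hole: A = −π·36² = -4071.50, centroid at (76.00, 57.00).
ΣA = 41836.46 mm²
ΣAx_c = (30000.00)(100.00) + (15707.96)(100.00) + (200.00)(206.67) + (-4071.50)(76.00) = 4302695.35 mm³
ΣAy_c = (30000.00)(75.00) + (15707.96)(192.44) + (200.00)(6.67) + (-4071.50)(57.00) = 5042118.76 mm³
x_c = 4302695.35 / 41836.46 = 102.85 mm
y_c = 5042118.76 / 41836.46 = 120.52 mm

x_c = 102.85 mm, y_c = 120.52 mm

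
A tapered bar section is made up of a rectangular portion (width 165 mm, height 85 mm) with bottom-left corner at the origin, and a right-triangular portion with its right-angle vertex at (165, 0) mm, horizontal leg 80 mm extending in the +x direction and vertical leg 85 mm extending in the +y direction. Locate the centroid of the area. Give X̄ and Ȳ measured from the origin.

rectangular portion: A = 165 × 85 = 14025.00, centroid at (82.50, 42.50).
triangular portion: A = ½·80·85 = 3400.00, centroid at (191.67, 28.33).
ΣA = 17425.00 mm², ΣAX̄ = 1808729.17 mm³, ΣAȲ = 692395.83 mm³.
X̄ = 1808729.17/17425.00 = 103.80 mm; Ȳ = 692395.83/17425.00 = 39.74 mm.

X̄ = 103.80 mm, Ȳ = 39.74 mm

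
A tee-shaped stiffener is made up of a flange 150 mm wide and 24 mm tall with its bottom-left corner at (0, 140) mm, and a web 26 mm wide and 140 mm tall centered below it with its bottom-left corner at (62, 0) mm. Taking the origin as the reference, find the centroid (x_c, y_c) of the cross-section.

web: A = 26 × 140 = 3640.00, centroid at (75.00, 70.00).
flange: A = 150 × 24 = 3600.00, centroid at (75.00, 152.00).
ΣA = 7240.00 mm²
ΣAx_c = (3640.00)(75.00) + (3600.00)(75.00) = 543000.00 mm³
ΣAy_c = (3640.00)(70.00) + (3600.00)(152.00) = 802000.00 mm³
x_c = 543000.00 / 7240.00 = 75.00 mm
y_c = 802000.00 / 7240.00 = 110.77 mm

x_c = 75.00 mm, y_c = 110.77 mm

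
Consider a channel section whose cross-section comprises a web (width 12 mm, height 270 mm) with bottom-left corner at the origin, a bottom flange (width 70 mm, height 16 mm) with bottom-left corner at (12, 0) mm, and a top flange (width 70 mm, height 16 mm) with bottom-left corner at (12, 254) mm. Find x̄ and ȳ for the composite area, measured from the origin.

web: A = 12 × 270 = 3240.00, centroid at (6.00, 135.00).
bottom flange: A = 70 × 16 = 1120.00, centroid at (47.00, 8.00).
top flange: A = 70 × 16 = 1120.00, centroid at (47.00, 262.00).
ΣA = 5480.00 mm²
ΣAx̄ = (3240.00)(6.00) + (1120.00)(47.00) + (1120.00)(47.00) = 124720.00 mm³
ΣAȳ = (3240.00)(135.00) + (1120.00)(8.00) + (1120.00)(262.00) = 739800.00 mm³
x̄ = 124720.00 / 5480.00 = 22.76 mm
ȳ = 739800.00 / 5480.00 = 135.00 mm

x̄ = 22.76 mm, ȳ = 135.00 mm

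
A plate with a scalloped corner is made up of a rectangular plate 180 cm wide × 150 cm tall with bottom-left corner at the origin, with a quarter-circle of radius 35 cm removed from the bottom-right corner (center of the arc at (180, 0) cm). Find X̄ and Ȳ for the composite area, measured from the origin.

X̄ = 87.22 cm, Ȳ = 77.22 cm

Part | A | x̄ᵢ | ȳᵢ | A·x̄ᵢ | A·ȳᵢ
plate | 27000.00 | 90.00 | 75.00 | 2430000.00 | 2025000.00
removed quarter-circle | -962.11 | 165.15 | 14.85 | -158888.63 | -14291.67
Σ | 26037.89 |  |  | 2271111.37 | 2010708.33
X̄ = 2271111.37 / 26037.89 = 87.22 cm
Ȳ = 2010708.33 / 26037.89 = 77.22 cm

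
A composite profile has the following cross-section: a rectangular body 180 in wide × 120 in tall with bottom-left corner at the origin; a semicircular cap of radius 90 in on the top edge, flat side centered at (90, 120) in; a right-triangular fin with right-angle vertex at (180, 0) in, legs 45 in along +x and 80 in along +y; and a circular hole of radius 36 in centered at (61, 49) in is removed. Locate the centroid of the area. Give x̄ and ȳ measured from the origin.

x̄ = 99.58 in, ȳ = 98.51 in

rectangular body: A = 180 × 120 = 21600.00, centroid at (90.00, 60.00).
semicircular top: A = ½π·90² = 12723.45, centroid at (90.00, 158.20).
triangular fin: A = ½·45·80 = 1800.00, centroid at (195.00, 26.67).
hole: A = −π·36² = -4071.50, centroid at (61.00, 49.00).
ΣA = 32051.95 in², ΣAx̄ = 3191748.77 in³, ΣAȳ = 3157310.33 in³.
x̄ = 3191748.77/32051.95 = 99.58 in; ȳ = 3157310.33/32051.95 = 98.51 in.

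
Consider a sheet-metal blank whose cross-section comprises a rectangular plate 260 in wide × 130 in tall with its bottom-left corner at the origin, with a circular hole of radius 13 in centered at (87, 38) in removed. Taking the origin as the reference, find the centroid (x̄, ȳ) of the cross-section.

plate: A = 260 × 130 = 33800.00, centroid at (130.00, 65.00).
hole: A = −π·13² = -530.93, centroid at (87.00, 38.00).
ΣA = 33269.07 in², ΣAx̄ = 4347809.16 in³, ΣAȳ = 2176824.69 in³.
x̄ = 4347809.16/33269.07 = 130.69 in; ȳ = 2176824.69/33269.07 = 65.43 in.

x̄ = 130.69 in, ȳ = 65.43 in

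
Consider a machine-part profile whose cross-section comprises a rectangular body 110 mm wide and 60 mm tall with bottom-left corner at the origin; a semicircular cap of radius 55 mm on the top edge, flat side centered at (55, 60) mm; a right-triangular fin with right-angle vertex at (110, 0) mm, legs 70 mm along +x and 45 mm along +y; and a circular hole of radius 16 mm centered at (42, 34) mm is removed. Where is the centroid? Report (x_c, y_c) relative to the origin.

Part | A | x̄ᵢ | ȳᵢ | A·x̄ᵢ | A·ȳᵢ
rectangular body | 6600.00 | 55.00 | 30.00 | 363000.00 | 198000.00
semicircular top | 4751.66 | 55.00 | 83.34 | 261341.24 | 396016.20
triangular fin | 1575.00 | 133.33 | 15.00 | 210000.00 | 23625.00
hole | -804.25 | 42.00 | 34.00 | -33778.40 | -27344.42
Σ | 12122.41 |  |  | 800562.83 | 590296.78
x_c = 800562.83 / 12122.41 = 66.04 mm
y_c = 590296.78 / 12122.41 = 48.69 mm

x_c = 66.04 mm, y_c = 48.69 mm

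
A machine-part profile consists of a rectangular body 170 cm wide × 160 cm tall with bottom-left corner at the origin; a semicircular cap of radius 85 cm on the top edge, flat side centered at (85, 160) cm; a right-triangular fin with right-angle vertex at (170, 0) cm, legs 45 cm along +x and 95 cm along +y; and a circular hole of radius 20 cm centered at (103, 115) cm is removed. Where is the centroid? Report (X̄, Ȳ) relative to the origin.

rectangular body: A = 170 × 160 = 27200.00, centroid at (85.00, 80.00).
semicircular top: A = ½π·85² = 11349.00, centroid at (85.00, 196.08).
triangular fin: A = ½·45·95 = 2137.50, centroid at (185.00, 31.67).
hole: A = −π·20² = -1256.64, centroid at (103.00, 115.00).
ΣA = 39429.87 cm², ΣAX̄ = 3542669.18 cm³, ΣAȲ = 4324431.46 cm³.
X̄ = 3542669.18/39429.87 = 89.85 cm; Ȳ = 4324431.46/39429.87 = 109.67 cm.

X̄ = 89.85 cm, Ȳ = 109.67 cm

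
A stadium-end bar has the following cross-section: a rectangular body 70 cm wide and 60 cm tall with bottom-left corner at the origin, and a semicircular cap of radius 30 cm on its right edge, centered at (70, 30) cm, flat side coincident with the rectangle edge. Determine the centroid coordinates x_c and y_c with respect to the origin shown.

rectangular body: A = 70 × 60 = 4200.00, centroid at (35.00, 30.00).
semicircular end: A = ½π·30² = 1413.72, centroid at (82.73, 30.00).
ΣA = 5613.72 cm²
ΣAx_c = (4200.00)(35.00) + (1413.72)(82.73) = 263960.17 cm³
ΣAy_c = (4200.00)(30.00) + (1413.72)(30.00) = 168411.50 cm³
x_c = 263960.17 / 5613.72 = 47.02 cm
y_c = 168411.50 / 5613.72 = 30.00 cm

x_c = 47.02 cm, y_c = 30.00 cm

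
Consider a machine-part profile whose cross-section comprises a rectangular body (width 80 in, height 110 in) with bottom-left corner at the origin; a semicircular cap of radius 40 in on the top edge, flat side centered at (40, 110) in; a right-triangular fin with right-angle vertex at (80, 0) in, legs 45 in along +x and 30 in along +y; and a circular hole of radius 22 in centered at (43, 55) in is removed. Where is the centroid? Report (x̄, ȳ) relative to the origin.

Part | A | x̄ᵢ | ȳᵢ | A·x̄ᵢ | A·ȳᵢ
rectangular body | 8800.00 | 40.00 | 55.00 | 352000.00 | 484000.00
semicircular top | 2513.27 | 40.00 | 126.98 | 100530.96 | 319126.82
triangular fin | 675.00 | 95.00 | 10.00 | 64125.00 | 6750.00
hole | -1520.53 | 43.00 | 55.00 | -65382.83 | -83629.20
Σ | 10467.74 |  |  | 451273.14 | 726247.62
x̄ = 451273.14 / 10467.74 = 43.11 in
ȳ = 726247.62 / 10467.74 = 69.38 in

x̄ = 43.11 in, ȳ = 69.38 in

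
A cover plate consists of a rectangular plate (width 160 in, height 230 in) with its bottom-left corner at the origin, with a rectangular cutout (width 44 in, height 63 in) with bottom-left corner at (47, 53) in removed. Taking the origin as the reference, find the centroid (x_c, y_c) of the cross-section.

plate: A = 160 × 230 = 36800.00, centroid at (80.00, 115.00).
hole: A = −(44 × 63) = -2772.00, centroid at (69.00, 84.50).
ΣA = 34028.00 in², ΣAx_c = 2752732.00 in³, ΣAy_c = 3997766.00 in³.
x_c = 2752732.00/34028.00 = 80.90 in; y_c = 3997766.00/34028.00 = 117.48 in.

x_c = 80.90 in, y_c = 117.48 in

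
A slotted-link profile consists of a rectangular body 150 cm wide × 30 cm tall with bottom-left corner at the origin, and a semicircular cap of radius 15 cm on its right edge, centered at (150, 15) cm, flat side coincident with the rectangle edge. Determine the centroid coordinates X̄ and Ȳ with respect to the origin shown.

rectangular body: A = 150 × 30 = 4500.00, centroid at (75.00, 15.00).
semicircular end: A = ½π·15² = 353.43, centroid at (156.37, 15.00).
ΣA = 4853.43 cm², ΣAX̄ = 392764.38 cm³, ΣAȲ = 72801.44 cm³.
X̄ = 392764.38/4853.43 = 80.93 cm; Ȳ = 72801.44/4853.43 = 15.00 cm.

X̄ = 80.93 cm, Ȳ = 15.00 cm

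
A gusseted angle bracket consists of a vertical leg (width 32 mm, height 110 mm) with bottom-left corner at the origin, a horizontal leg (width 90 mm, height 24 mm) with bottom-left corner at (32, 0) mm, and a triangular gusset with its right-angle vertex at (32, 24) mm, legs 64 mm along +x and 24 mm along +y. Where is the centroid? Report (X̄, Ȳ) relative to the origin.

vertical leg: A = 32 × 110 = 3520.00, centroid at (16.00, 55.00).
horizontal leg: A = 90 × 24 = 2160.00, centroid at (77.00, 12.00).
gusset: A = ½·64·24 = 768.00, centroid at (53.33, 32.00).
ΣA = 6448.00 mm², ΣAX̄ = 263600.00 mm³, ΣAȲ = 244096.00 mm³.
X̄ = 263600.00/6448.00 = 40.88 mm; Ȳ = 244096.00/6448.00 = 37.86 mm.

X̄ = 40.88 mm, Ȳ = 37.86 mm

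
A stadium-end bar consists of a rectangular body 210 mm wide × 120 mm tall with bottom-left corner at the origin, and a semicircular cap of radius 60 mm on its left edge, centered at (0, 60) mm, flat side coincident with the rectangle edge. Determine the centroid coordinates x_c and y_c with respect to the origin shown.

rectangular body: A = 210 × 120 = 25200.00, centroid at (105.00, 60.00).
semicircular end: A = ½π·60² = 5654.87, centroid at (-25.46, 60.00).
ΣA = 30854.87 mm²
ΣAx_c = (25200.00)(105.00) + (5654.87)(-25.46) = 2502000.00 mm³
ΣAy_c = (25200.00)(60.00) + (5654.87)(60.00) = 1851292.01 mm³
x_c = 2502000.00 / 30854.87 = 81.09 mm
y_c = 1851292.01 / 30854.87 = 60.00 mm

x_c = 81.09 mm, y_c = 60.00 mm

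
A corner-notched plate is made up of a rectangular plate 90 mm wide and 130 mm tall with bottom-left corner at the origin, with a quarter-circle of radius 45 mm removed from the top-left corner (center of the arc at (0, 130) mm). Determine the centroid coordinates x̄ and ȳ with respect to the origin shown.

plate: A = 90 × 130 = 11700.00, centroid at (45.00, 65.00).
removed quarter-circle: A = −¼π·45² = -1590.43, centroid at (19.10, 110.90).
ΣA = 10109.57 mm²
ΣAx̄ = (11700.00)(45.00) + (-1590.43)(19.10) = 496125.00 mm³
ΣAȳ = (11700.00)(65.00) + (-1590.43)(110.90) = 584118.93 mm³
x̄ = 496125.00 / 10109.57 = 49.07 mm
ȳ = 584118.93 / 10109.57 = 57.78 mm

x̄ = 49.07 mm, ȳ = 57.78 mm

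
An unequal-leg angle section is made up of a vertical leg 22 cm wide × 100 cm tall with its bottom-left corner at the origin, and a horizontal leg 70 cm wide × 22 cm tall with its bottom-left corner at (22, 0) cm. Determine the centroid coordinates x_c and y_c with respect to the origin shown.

x_c = 29.94 cm, y_c = 33.94 cm

vertical leg: A = 22 × 100 = 2200.00, centroid at (11.00, 50.00).
horizontal leg: A = 70 × 22 = 1540.00, centroid at (57.00, 11.00).
ΣA = 3740.00 cm²
ΣAx_c = (2200.00)(11.00) + (1540.00)(57.00) = 111980.00 cm³
ΣAy_c = (2200.00)(50.00) + (1540.00)(11.00) = 126940.00 cm³
x_c = 111980.00 / 3740.00 = 29.94 cm
y_c = 126940.00 / 3740.00 = 33.94 cm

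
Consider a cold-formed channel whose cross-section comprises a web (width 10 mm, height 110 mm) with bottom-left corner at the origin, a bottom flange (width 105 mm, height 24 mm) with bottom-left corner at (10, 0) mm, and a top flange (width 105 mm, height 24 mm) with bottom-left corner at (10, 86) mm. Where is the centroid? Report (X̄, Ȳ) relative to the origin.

X̄ = 52.20 mm, Ȳ = 55.00 mm

web: A = 10 × 110 = 1100.00, centroid at (5.00, 55.00).
bottom flange: A = 105 × 24 = 2520.00, centroid at (62.50, 12.00).
top flange: A = 105 × 24 = 2520.00, centroid at (62.50, 98.00).
ΣA = 6140.00 mm², ΣAX̄ = 320500.00 mm³, ΣAȲ = 337700.00 mm³.
X̄ = 320500.00/6140.00 = 52.20 mm; Ȳ = 337700.00/6140.00 = 55.00 mm.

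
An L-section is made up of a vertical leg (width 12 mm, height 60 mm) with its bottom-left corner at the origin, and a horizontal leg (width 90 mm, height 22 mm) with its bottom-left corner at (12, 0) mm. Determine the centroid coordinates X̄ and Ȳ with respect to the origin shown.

X̄ = 43.40 mm, Ȳ = 16.07 mm

vertical leg: A = 12 × 60 = 720.00, centroid at (6.00, 30.00).
horizontal leg: A = 90 × 22 = 1980.00, centroid at (57.00, 11.00).
ΣA = 2700.00 mm², ΣAX̄ = 117180.00 mm³, ΣAȲ = 43380.00 mm³.
X̄ = 117180.00/2700.00 = 43.40 mm; Ȳ = 43380.00/2700.00 = 16.07 mm.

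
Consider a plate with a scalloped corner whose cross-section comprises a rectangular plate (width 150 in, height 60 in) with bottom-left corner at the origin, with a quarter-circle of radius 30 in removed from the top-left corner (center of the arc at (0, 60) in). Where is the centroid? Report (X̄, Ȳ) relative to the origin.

Part | A | x̄ᵢ | ȳᵢ | A·x̄ᵢ | A·ȳᵢ
plate | 9000.00 | 75.00 | 30.00 | 675000.00 | 270000.00
removed quarter-circle | -706.86 | 12.73 | 47.27 | -9000.00 | -33411.50
Σ | 8293.14 |  |  | 666000.00 | 236588.50
X̄ = 666000.00 / 8293.14 = 80.31 in
Ȳ = 236588.50 / 8293.14 = 28.53 in

X̄ = 80.31 in, Ȳ = 28.53 in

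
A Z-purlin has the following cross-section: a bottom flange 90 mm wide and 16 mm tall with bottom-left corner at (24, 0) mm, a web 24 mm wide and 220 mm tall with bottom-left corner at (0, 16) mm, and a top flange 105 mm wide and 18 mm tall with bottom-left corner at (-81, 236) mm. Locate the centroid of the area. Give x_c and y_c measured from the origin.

x_c = 12.64 mm, y_c = 132.39 mm

Part | A | x̄ᵢ | ȳᵢ | A·x̄ᵢ | A·ȳᵢ
bottom flange | 1440.00 | 69.00 | 8.00 | 99360.00 | 11520.00
web | 5280.00 | 12.00 | 126.00 | 63360.00 | 665280.00
top flange | 1890.00 | -28.50 | 245.00 | -53865.00 | 463050.00
Σ | 8610.00 |  |  | 108855.00 | 1139850.00
x_c = 108855.00 / 8610.00 = 12.64 mm
y_c = 1139850.00 / 8610.00 = 132.39 mm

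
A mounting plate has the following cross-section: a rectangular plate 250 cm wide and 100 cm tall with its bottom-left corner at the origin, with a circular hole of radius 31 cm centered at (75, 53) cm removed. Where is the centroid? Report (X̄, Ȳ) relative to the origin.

X̄ = 131.87 cm, Ȳ = 49.59 cm

plate: A = 250 × 100 = 25000.00, centroid at (125.00, 50.00).
hole: A = −π·31² = -3019.07, centroid at (75.00, 53.00).
ΣA = 21980.93 cm², ΣAX̄ = 2898569.71 cm³, ΣAȲ = 1089989.26 cm³.
X̄ = 2898569.71/21980.93 = 131.87 cm; Ȳ = 1089989.26/21980.93 = 49.59 cm.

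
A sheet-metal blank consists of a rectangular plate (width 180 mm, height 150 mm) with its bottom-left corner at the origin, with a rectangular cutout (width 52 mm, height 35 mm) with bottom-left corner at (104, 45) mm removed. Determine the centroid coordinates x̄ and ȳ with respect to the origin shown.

x̄ = 87.11 mm, ȳ = 75.90 mm

Part | A | x̄ᵢ | ȳᵢ | A·x̄ᵢ | A·ȳᵢ
plate | 27000.00 | 90.00 | 75.00 | 2430000.00 | 2025000.00
hole | -1820.00 | 130.00 | 62.50 | -236600.00 | -113750.00
Σ | 25180.00 |  |  | 2193400.00 | 1911250.00
x̄ = 2193400.00 / 25180.00 = 87.11 mm
ȳ = 1911250.00 / 25180.00 = 75.90 mm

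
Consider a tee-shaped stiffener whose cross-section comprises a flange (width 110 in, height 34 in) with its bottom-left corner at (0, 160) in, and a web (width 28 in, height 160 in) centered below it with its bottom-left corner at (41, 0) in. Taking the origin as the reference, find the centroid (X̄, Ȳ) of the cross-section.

X̄ = 55.00 in, Ȳ = 124.13 in

web: A = 28 × 160 = 4480.00, centroid at (55.00, 80.00).
flange: A = 110 × 34 = 3740.00, centroid at (55.00, 177.00).
ΣA = 8220.00 in², ΣAX̄ = 452100.00 in³, ΣAȲ = 1020380.00 in³.
X̄ = 452100.00/8220.00 = 55.00 in; Ȳ = 1020380.00/8220.00 = 124.13 in.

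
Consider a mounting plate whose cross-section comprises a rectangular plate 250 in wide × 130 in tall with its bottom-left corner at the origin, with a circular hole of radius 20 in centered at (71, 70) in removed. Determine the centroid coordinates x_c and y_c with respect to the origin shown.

Part | A | x̄ᵢ | ȳᵢ | A·x̄ᵢ | A·ȳᵢ
plate | 32500.00 | 125.00 | 65.00 | 4062500.00 | 2112500.00
hole | -1256.64 | 71.00 | 70.00 | -89221.23 | -87964.59
Σ | 31243.36 |  |  | 3973278.77 | 2024535.41
x_c = 3973278.77 / 31243.36 = 127.17 in
y_c = 2024535.41 / 31243.36 = 64.80 in

x_c = 127.17 in, y_c = 64.80 in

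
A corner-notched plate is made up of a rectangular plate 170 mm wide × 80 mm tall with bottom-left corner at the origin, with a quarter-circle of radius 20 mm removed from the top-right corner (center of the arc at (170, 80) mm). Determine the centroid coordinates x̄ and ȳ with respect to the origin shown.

x̄ = 83.19 mm, ȳ = 39.25 mm

Part | A | x̄ᵢ | ȳᵢ | A·x̄ᵢ | A·ȳᵢ
plate | 13600.00 | 85.00 | 40.00 | 1156000.00 | 544000.00
removed quarter-circle | -314.16 | 161.51 | 71.51 | -50740.41 | -22466.07
Σ | 13285.84 |  |  | 1105259.59 | 521533.93
x̄ = 1105259.59 / 13285.84 = 83.19 mm
ȳ = 521533.93 / 13285.84 = 39.25 mm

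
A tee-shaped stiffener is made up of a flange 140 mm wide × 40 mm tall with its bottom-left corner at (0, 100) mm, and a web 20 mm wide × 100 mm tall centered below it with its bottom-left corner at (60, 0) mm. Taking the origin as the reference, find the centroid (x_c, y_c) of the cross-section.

x_c = 70.00 mm, y_c = 101.58 mm

Part | A | x̄ᵢ | ȳᵢ | A·x̄ᵢ | A·ȳᵢ
web | 2000.00 | 70.00 | 50.00 | 140000.00 | 100000.00
flange | 5600.00 | 70.00 | 120.00 | 392000.00 | 672000.00
Σ | 7600.00 |  |  | 532000.00 | 772000.00
x_c = 532000.00 / 7600.00 = 70.00 mm
y_c = 772000.00 / 7600.00 = 101.58 mm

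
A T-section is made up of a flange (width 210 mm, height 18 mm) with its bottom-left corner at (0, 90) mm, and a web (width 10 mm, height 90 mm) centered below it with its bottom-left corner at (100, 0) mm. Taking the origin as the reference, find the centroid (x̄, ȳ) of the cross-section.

x̄ = 105.00 mm, ȳ = 88.62 mm

Part | A | x̄ᵢ | ȳᵢ | A·x̄ᵢ | A·ȳᵢ
web | 900.00 | 105.00 | 45.00 | 94500.00 | 40500.00
flange | 3780.00 | 105.00 | 99.00 | 396900.00 | 374220.00
Σ | 4680.00 |  |  | 491400.00 | 414720.00
x̄ = 491400.00 / 4680.00 = 105.00 mm
ȳ = 414720.00 / 4680.00 = 88.62 mm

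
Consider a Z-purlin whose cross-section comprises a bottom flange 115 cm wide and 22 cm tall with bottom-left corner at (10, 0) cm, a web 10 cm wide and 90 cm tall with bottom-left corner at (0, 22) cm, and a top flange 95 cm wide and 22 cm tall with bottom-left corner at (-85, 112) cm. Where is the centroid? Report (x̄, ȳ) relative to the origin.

Part | A | x̄ᵢ | ȳᵢ | A·x̄ᵢ | A·ȳᵢ
bottom flange | 2530.00 | 67.50 | 11.00 | 170775.00 | 27830.00
web | 900.00 | 5.00 | 67.00 | 4500.00 | 60300.00
top flange | 2090.00 | -37.50 | 123.00 | -78375.00 | 257070.00
Σ | 5520.00 |  |  | 96900.00 | 345200.00
x̄ = 96900.00 / 5520.00 = 17.55 cm
ȳ = 345200.00 / 5520.00 = 62.54 cm

x̄ = 17.55 cm, ȳ = 62.54 cm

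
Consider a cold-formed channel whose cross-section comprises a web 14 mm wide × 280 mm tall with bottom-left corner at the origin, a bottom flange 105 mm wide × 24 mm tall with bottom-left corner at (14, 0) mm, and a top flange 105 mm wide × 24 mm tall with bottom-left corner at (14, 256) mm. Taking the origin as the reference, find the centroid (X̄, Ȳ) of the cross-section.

web: A = 14 × 280 = 3920.00, centroid at (7.00, 140.00).
bottom flange: A = 105 × 24 = 2520.00, centroid at (66.50, 12.00).
top flange: A = 105 × 24 = 2520.00, centroid at (66.50, 268.00).
ΣA = 8960.00 mm²
ΣAX̄ = (3920.00)(7.00) + (2520.00)(66.50) + (2520.00)(66.50) = 362600.00 mm³
ΣAȲ = (3920.00)(140.00) + (2520.00)(12.00) + (2520.00)(268.00) = 1254400.00 mm³
X̄ = 362600.00 / 8960.00 = 40.47 mm
Ȳ = 1254400.00 / 8960.00 = 140.00 mm

X̄ = 40.47 mm, Ȳ = 140.00 mm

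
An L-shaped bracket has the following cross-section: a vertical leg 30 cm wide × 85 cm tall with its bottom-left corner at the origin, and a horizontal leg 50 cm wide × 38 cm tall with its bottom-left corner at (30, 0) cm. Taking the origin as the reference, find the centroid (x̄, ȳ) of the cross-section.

vertical leg: A = 30 × 85 = 2550.00, centroid at (15.00, 42.50).
horizontal leg: A = 50 × 38 = 1900.00, centroid at (55.00, 19.00).
ΣA = 4450.00 cm²
ΣAx̄ = (2550.00)(15.00) + (1900.00)(55.00) = 142750.00 cm³
ΣAȳ = (2550.00)(42.50) + (1900.00)(19.00) = 144475.00 cm³
x̄ = 142750.00 / 4450.00 = 32.08 cm
ȳ = 144475.00 / 4450.00 = 32.47 cm

x̄ = 32.08 cm, ȳ = 32.47 cm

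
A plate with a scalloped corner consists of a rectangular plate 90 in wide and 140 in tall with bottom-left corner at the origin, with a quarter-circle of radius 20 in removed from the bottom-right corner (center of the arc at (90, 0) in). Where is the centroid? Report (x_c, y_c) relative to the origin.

plate: A = 90 × 140 = 12600.00, centroid at (45.00, 70.00).
removed quarter-circle: A = −¼π·20² = -314.16, centroid at (81.51, 8.49).
ΣA = 12285.84 in², ΣAx_c = 541392.33 in³, ΣAy_c = 879333.33 in³.
x_c = 541392.33/12285.84 = 44.07 in; y_c = 879333.33/12285.84 = 71.57 in.

x_c = 44.07 in, y_c = 71.57 in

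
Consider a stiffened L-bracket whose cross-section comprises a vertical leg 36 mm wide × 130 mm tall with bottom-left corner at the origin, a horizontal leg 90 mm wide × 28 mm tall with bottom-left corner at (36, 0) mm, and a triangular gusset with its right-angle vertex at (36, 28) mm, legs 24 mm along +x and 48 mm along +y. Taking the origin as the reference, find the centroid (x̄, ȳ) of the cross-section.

x̄ = 40.34 mm, ȳ = 46.92 mm

vertical leg: A = 36 × 130 = 4680.00, centroid at (18.00, 65.00).
horizontal leg: A = 90 × 28 = 2520.00, centroid at (81.00, 14.00).
gusset: A = ½·24·48 = 576.00, centroid at (44.00, 44.00).
ΣA = 7776.00 mm²
ΣAx̄ = (4680.00)(18.00) + (2520.00)(81.00) + (576.00)(44.00) = 313704.00 mm³
ΣAȳ = (4680.00)(65.00) + (2520.00)(14.00) + (576.00)(44.00) = 364824.00 mm³
x̄ = 313704.00 / 7776.00 = 40.34 mm
ȳ = 364824.00 / 7776.00 = 46.92 mm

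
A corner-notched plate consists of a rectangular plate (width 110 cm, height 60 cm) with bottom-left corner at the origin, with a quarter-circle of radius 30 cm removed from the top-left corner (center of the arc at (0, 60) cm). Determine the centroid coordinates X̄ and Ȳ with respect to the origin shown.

X̄ = 60.07 cm, Ȳ = 27.93 cm

Part | A | x̄ᵢ | ȳᵢ | A·x̄ᵢ | A·ȳᵢ
plate | 6600.00 | 55.00 | 30.00 | 363000.00 | 198000.00
removed quarter-circle | -706.86 | 12.73 | 47.27 | -9000.00 | -33411.50
Σ | 5893.14 |  |  | 354000.00 | 164588.50
X̄ = 354000.00 / 5893.14 = 60.07 cm
Ȳ = 164588.50 / 5893.14 = 27.93 cm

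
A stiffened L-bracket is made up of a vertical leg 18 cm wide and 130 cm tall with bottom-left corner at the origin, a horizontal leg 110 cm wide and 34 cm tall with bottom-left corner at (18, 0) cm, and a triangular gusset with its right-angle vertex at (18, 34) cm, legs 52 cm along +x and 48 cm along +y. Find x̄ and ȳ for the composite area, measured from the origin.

Part | A | x̄ᵢ | ȳᵢ | A·x̄ᵢ | A·ȳᵢ
vertical leg | 2340.00 | 9.00 | 65.00 | 21060.00 | 152100.00
horizontal leg | 3740.00 | 73.00 | 17.00 | 273020.00 | 63580.00
gusset | 1248.00 | 35.33 | 50.00 | 44096.00 | 62400.00
Σ | 7328.00 |  |  | 338176.00 | 278080.00
x̄ = 338176.00 / 7328.00 = 46.15 cm
ȳ = 278080.00 / 7328.00 = 37.95 cm

x̄ = 46.15 cm, ȳ = 37.95 cm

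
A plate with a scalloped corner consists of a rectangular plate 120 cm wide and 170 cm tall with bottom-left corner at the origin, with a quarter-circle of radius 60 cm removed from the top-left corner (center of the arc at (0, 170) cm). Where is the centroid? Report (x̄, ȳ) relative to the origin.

x̄ = 65.56 cm, ȳ = 75.42 cm

Part | A | x̄ᵢ | ȳᵢ | A·x̄ᵢ | A·ȳᵢ
plate | 20400.00 | 60.00 | 85.00 | 1224000.00 | 1734000.00
removed quarter-circle | -2827.43 | 25.46 | 144.54 | -72000.00 | -408663.68
Σ | 17572.57 |  |  | 1152000.00 | 1325336.32
x̄ = 1152000.00 / 17572.57 = 65.56 cm
ȳ = 1325336.32 / 17572.57 = 75.42 cm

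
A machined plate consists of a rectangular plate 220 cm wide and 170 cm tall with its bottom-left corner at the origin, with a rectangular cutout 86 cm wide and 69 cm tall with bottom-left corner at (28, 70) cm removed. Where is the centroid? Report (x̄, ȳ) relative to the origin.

x̄ = 117.35 cm, ȳ = 81.32 cm

Part | A | x̄ᵢ | ȳᵢ | A·x̄ᵢ | A·ȳᵢ
plate | 37400.00 | 110.00 | 85.00 | 4114000.00 | 3179000.00
hole | -5934.00 | 71.00 | 104.50 | -421314.00 | -620103.00
Σ | 31466.00 |  |  | 3692686.00 | 2558897.00
x̄ = 3692686.00 / 31466.00 = 117.35 cm
ȳ = 2558897.00 / 31466.00 = 81.32 cm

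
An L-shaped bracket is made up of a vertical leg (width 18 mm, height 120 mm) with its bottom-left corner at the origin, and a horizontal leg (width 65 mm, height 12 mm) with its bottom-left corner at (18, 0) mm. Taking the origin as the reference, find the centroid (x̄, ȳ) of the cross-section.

vertical leg: A = 18 × 120 = 2160.00, centroid at (9.00, 60.00).
horizontal leg: A = 65 × 12 = 780.00, centroid at (50.50, 6.00).
ΣA = 2940.00 mm², ΣAx̄ = 58830.00 mm³, ΣAȳ = 134280.00 mm³.
x̄ = 58830.00/2940.00 = 20.01 mm; ȳ = 134280.00/2940.00 = 45.67 mm.

x̄ = 20.01 mm, ȳ = 45.67 mm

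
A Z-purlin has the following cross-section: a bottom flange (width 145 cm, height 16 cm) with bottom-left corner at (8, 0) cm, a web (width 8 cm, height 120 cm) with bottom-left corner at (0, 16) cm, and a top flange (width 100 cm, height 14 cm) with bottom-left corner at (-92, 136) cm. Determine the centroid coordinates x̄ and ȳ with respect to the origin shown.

x̄ = 28.16 cm, ȳ = 62.33 cm

bottom flange: A = 145 × 16 = 2320.00, centroid at (80.50, 8.00).
web: A = 8 × 120 = 960.00, centroid at (4.00, 76.00).
top flange: A = 100 × 14 = 1400.00, centroid at (-42.00, 143.00).
ΣA = 4680.00 cm²
ΣAx̄ = (2320.00)(80.50) + (960.00)(4.00) + (1400.00)(-42.00) = 131800.00 cm³
ΣAȳ = (2320.00)(8.00) + (960.00)(76.00) + (1400.00)(143.00) = 291720.00 cm³
x̄ = 131800.00 / 4680.00 = 28.16 cm
ȳ = 291720.00 / 4680.00 = 62.33 cm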